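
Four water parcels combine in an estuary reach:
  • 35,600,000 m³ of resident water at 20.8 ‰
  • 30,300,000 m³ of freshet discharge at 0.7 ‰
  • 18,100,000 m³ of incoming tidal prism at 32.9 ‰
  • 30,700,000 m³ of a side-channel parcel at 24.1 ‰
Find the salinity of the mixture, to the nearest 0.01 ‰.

18.28 ‰

By conservation of dissolved salt,
salt = 35,600,000×20.8 + 30,300,000×0.7 + 18,100,000×32.9 + 30,700,000×24.1 = 740,480,000 + 21,210,000 + 595,490,000 + 739,870,000 = 2,097,050,000
volume = 35,600,000 + 30,300,000 + 18,100,000 + 30,700,000 = 114,700,000 m³
S = 2,097,050,000 / 114,700,000 = 18.2829 ‰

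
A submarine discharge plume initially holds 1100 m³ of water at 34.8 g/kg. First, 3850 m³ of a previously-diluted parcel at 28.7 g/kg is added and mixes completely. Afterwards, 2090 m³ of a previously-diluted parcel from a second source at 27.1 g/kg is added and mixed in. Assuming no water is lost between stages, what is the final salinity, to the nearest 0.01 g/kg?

Mass of salt is conserved:
Initial salt = 1,100×34.8 = 38,280
After stage 1: salt = 38,280 + 3,850×28.7 = 148,775; volume = 4,950 m³; S = 30.056 g/kg
After stage 2: salt = 148,775 + 2,090×27.1 = 205,414; volume = 7,040 m³
S = 205,414 / 7,040 = 29.1781 g/kg

29.18 g/kg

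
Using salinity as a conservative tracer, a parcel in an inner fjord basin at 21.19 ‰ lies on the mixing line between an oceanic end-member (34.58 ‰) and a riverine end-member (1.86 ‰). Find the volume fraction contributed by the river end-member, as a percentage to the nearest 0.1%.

Let f be the freshwater fraction. Salt balance per unit volume:
f×1.86 + (1−f)×34.58 = 21.19
f = (34.58 − 21.19) / (34.58 − 1.86) = 13.39/32.72 = 0.4092

40.9%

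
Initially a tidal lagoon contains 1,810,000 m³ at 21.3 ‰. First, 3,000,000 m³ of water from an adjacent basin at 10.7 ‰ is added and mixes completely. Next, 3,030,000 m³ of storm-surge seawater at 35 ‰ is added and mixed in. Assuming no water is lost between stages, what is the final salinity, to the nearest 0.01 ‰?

22.54 ‰

Weighted by volume,
Initial salt = 1,810,000×21.3 = 38,553,000
After stage 1: salt = 38,553,000 + 3,000,000×10.7 = 70,653,000; volume = 4,810,000 m³; S = 14.689 ‰
After stage 2: salt = 70,653,000 + 3,030,000×35 = 176,703,000; volume = 7,840,000 m³
S = 176,703,000 / 7,840,000 = 22.5386 ‰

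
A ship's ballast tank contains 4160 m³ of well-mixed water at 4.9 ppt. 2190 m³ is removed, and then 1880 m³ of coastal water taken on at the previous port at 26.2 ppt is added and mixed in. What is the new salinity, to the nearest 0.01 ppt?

Remaining after removal: 1,970 m³ at 4.9 ppt (salt = 9,653)
After addition: salt = 9,653 + 1,880×26.2 = 58,909; volume = 3,850 m³
S = 58,909 / 3,850 = 15.301 ppt

15.30 ppt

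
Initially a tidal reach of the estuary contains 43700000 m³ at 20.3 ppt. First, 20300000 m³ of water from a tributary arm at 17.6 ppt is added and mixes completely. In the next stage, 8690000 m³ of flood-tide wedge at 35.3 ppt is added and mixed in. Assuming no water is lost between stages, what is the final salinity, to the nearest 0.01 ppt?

Total salt / total volume:
Initial salt = 43,700,000×20.3 = 887,110,000
After stage 1: salt = 887,110,000 + 20,300,000×17.6 = 1,244,390,000; volume = 64,000,000 m³; S = 19.444 ppt
After stage 2: salt = 1,244,390,000 + 8,690,000×35.3 = 1,551,147,000; volume = 72,690,000 m³
S = 1,551,147,000 / 72,690,000 = 21.3392 ppt

21.34 ppt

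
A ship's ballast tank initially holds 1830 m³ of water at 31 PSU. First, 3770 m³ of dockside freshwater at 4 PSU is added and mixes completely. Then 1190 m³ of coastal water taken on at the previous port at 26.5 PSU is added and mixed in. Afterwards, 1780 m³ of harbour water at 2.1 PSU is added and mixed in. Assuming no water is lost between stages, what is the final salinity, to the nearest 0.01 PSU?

12.50 PSU

By conservation of dissolved salt,
Initial salt = 1,830×31 = 56,730
After stage 1: salt = 56,730 + 3,770×4 = 71,810; volume = 5,600 m³; S = 12.823 PSU
After stage 2: salt = 71,810 + 1,190×26.5 = 103,345; volume = 6,790 m³; S = 15.22 PSU
After stage 3: salt = 103,345 + 1,780×2.1 = 107,083; volume = 8,570 m³
S = 107,083 / 8,570 = 12.4951 PSU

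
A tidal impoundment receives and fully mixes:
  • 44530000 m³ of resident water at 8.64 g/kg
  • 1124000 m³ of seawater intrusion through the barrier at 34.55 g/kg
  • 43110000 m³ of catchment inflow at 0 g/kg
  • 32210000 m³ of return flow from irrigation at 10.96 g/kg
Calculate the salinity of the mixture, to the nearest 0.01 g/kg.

Conserving salt mass:
salt = 44,530,000×8.64 + 1,124,000×34.55 + 43,110,000×0 + 32,210,000×10.96 = 384,739,200 + 38,834,200 + 0 + 353,021,600 = 776,595,000
volume = 44,530,000 + 1,124,000 + 43,110,000 + 32,210,000 = 120,974,000 m³
S = 776,595,000 / 120,974,000 = 6.4195 g/kg

6.42 g/kg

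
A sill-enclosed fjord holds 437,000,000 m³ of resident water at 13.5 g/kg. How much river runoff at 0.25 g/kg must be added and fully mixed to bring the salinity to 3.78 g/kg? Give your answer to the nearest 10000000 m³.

Salt balance: 437,000,000×13.5 + V×0.25 = (437,000,000+V)×3.78
5,899,500,000 + 0.25V = 1,651,860,000 + 3.78V
4,247,640,000 = 3.53V
V = 1,203,297,450.42 m³

1200000000 m³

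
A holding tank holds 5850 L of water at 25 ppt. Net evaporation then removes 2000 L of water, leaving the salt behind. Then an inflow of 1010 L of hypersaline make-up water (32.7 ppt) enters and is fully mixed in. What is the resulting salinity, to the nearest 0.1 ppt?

36.9 ppt

After evaporation: salt = 5,850×25 = 146,250; volume = 5,850 − 2,000 = 3,850 L
After mixing: salt = 146,250 + 1,010×32.7 = 179,277; volume = 3,850 + 1,010 = 4,860 L
S = 179,277 / 4,860 = 36.8883 ppt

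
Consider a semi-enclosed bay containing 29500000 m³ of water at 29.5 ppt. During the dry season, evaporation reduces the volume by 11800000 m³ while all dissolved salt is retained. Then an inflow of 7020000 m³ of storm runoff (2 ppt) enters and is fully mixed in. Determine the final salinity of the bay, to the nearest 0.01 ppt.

After evaporation: salt = 29,500,000×29.5 = 870,250,000; volume = 29,500,000 − 11,800,000 = 17,700,000 m³
After mixing: salt = 870,250,000 + 7,020,000×2 = 884,290,000; volume = 17,700,000 + 7,020,000 = 24,720,000 m³
S = 884,290,000 / 24,720,000 = 35.7722 ppt

35.77 ppt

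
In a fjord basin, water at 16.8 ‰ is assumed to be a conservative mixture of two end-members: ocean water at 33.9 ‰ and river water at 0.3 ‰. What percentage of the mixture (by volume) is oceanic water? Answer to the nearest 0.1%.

Let g be the oceanic fraction. Salt balance per unit volume:
g×33.9 + (1−g)×0.3 = 16.8
g = (16.8 − 0.3) / (33.9 − 0.3) = 16.5/33.6 = 0.4911

49.1%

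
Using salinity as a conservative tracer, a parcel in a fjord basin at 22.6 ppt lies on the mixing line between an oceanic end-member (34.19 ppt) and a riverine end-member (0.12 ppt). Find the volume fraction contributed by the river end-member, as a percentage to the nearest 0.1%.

Let f be the freshwater fraction. Salt balance per unit volume:
f×0.12 + (1−f)×34.19 = 22.6
f = (34.19 − 22.6) / (34.19 − 0.12) = 11.59/34.07 = 0.3402

34.0%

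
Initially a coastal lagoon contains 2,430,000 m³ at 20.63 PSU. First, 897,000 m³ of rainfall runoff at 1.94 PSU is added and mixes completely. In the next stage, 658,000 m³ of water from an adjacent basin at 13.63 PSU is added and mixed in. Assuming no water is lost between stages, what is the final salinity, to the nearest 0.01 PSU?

Total salt / total volume:
Initial salt = 2,430,000×20.63 = 50,130,900
After stage 1: salt = 50,130,900 + 897,000×1.94 = 51,871,080; volume = 3,327,000 m³; S = 15.591 PSU
After stage 2: salt = 51,871,080 + 658,000×13.63 = 60,839,620; volume = 3,985,000 m³
S = 60,839,620 / 3,985,000 = 15.2672 PSU

15.27 PSU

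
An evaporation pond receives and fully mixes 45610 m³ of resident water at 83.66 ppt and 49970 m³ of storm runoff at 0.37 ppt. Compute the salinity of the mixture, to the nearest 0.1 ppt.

Mass of salt is conserved:
salt = 45,610×83.66 + 49,970×0.37 = 3,815,732.6 + 18,488.9 = 3,834,221.5
volume = 45,610 + 49,970 = 95,580 m³
S = 3,834,221.5 / 95,580 = 40.115 ppt

40.1 ppt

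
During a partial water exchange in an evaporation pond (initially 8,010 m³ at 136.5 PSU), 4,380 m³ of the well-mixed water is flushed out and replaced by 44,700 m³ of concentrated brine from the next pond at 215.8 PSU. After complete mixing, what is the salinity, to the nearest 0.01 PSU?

Remaining after removal: 3,630 m³ at 136.5 PSU (salt = 495,495)
After addition: salt = 495,495 + 44,700×215.8 = 10,141,755; volume = 48,330 m³
S = 10,141,755 / 48,330 = 209.8439 PSU

209.84 PSU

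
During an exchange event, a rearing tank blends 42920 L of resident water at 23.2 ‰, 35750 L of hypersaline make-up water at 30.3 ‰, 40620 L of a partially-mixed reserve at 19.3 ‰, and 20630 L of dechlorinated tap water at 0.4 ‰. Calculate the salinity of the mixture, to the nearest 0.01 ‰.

Salt balance:
salt = 42,920×23.2 + 35,750×30.3 + 40,620×19.3 + 20,630×0.4 = 995,744 + 1,083,225 + 783,966 + 8,252 = 2,871,187
volume = 42,920 + 35,750 + 40,620 + 20,630 = 139,920 L
S = 2,871,187 / 139,920 = 20.5202 ‰

20.52 ‰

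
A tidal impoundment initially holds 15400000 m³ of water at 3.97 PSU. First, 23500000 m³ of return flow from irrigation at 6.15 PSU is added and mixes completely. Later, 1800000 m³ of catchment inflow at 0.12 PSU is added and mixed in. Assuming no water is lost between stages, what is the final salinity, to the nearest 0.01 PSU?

5.06 PSU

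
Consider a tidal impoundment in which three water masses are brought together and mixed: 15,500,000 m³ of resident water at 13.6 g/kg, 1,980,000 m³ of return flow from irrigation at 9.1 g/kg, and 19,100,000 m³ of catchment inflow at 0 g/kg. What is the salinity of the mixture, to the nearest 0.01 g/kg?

6.26 g/kg

Salt balance:
salt = 15,500,000×13.6 + 1,980,000×9.1 + 19,100,000×0 = 210,800,000 + 18,018,000 + 0 = 228,818,000
volume = 15,500,000 + 1,980,000 + 19,100,000 = 36,580,000 m³
S = 228,818,000 / 36,580,000 = 6.2553 g/kg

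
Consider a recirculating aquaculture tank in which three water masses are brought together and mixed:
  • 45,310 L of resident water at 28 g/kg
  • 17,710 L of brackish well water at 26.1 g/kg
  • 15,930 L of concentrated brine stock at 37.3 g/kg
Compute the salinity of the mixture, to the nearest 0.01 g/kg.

29.45 g/kg

Mass of salt is conserved:
salt = 45,310×28 + 17,710×26.1 + 15,930×37.3 = 1,268,680 + 462,231 + 594,189 = 2,325,100
volume = 45,310 + 17,710 + 15,930 = 78,950 L
S = 2,325,100 / 78,950 = 29.4503 g/kg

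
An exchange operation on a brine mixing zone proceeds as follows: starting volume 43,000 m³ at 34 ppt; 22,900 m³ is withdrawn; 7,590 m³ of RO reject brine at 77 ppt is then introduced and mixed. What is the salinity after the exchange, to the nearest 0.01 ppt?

45.79 ppt

Remaining after removal: 20,100 m³ at 34 ppt (salt = 683,400)
After addition: salt = 683,400 + 7,590×77 = 1,267,830; volume = 27,690 m³
S = 1,267,830 / 27,690 = 45.7866 ppt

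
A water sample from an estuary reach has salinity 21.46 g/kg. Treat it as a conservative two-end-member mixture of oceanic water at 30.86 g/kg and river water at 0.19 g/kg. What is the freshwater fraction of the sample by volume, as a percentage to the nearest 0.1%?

Let f be the freshwater fraction. Salt balance per unit volume:
f×0.19 + (1−f)×30.86 = 21.46
f = (30.86 − 21.46) / (30.86 − 0.19) = 9.4/30.67 = 0.3065

30.6%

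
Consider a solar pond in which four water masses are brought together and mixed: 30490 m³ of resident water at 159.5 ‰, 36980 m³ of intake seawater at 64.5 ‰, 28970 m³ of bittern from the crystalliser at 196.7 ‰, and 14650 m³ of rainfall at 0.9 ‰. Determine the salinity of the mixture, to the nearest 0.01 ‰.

Weighted by volume,
salt = 30,490×159.5 + 36,980×64.5 + 28,970×196.7 + 14,650×0.9 = 4,863,155 + 2,385,210 + 5,698,399 + 13,185 = 12,959,949
volume = 30,490 + 36,980 + 28,970 + 14,650 = 111,090 m³
S = 12,959,949 / 111,090 = 116.6617 ‰

116.66 ‰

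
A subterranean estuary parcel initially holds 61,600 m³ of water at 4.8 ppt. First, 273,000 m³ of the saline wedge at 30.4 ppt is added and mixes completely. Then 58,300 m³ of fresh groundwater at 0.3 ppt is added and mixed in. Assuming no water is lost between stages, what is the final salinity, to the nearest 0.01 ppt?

21.92 ppt

By conservation of dissolved salt,
Initial salt = 61,600×4.8 = 295,680
After stage 1: salt = 295,680 + 273,000×30.4 = 8,594,880; volume = 334,600 m³; S = 25.687 ppt
After stage 2: salt = 8,594,880 + 58,300×0.3 = 8,612,370; volume = 392,900 m³
S = 8,612,370 / 392,900 = 21.92 ppt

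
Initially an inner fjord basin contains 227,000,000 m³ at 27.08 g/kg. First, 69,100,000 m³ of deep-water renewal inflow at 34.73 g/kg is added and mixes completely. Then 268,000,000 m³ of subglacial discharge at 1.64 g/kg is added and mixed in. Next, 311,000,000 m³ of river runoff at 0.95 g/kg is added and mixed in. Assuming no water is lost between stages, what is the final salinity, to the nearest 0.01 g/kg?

Total salt / total volume:
Initial salt = 227,000,000×27.08 = 6,147,160,000
After stage 1: salt = 6,147,160,000 + 69,100,000×34.73 = 8,547,003,000; volume = 296,100,000 m³; S = 28.865 g/kg
After stage 2: salt = 8,547,003,000 + 268,000,000×1.64 = 8,986,523,000; volume = 564,100,000 m³; S = 15.931 g/kg
After stage 3: salt = 8,986,523,000 + 311,000,000×0.95 = 9,281,973,000; volume = 875,100,000 m³
S = 9,281,973,000 / 875,100,000 = 10.6068 g/kg

10.61 g/kg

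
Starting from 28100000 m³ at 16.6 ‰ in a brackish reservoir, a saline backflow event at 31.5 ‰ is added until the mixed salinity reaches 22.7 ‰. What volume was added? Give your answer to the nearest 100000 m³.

Salt balance: 28,100,000×16.6 + V×31.5 = (28,100,000+V)×22.7
466,460,000 + 31.5V = 637,870,000 + 22.7V
171,410,000 = 8.8V
V = 19,478,409.09 m³

19500000 m³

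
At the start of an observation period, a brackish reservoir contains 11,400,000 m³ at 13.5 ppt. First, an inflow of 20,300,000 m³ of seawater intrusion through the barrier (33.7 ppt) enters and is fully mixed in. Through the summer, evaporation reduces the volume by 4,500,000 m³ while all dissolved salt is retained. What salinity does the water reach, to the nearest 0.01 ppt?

After mixing: salt = 11,400,000×13.5 + 20,300,000×33.7 = 838,010,000; volume = 31,700,000 m³
After evaporation: salt unchanged = 838,010,000; volume = 31,700,000 − 4,500,000 = 27,200,000 m³
S = 838,010,000 / 27,200,000 = 30.8092 ppt

30.81 ppt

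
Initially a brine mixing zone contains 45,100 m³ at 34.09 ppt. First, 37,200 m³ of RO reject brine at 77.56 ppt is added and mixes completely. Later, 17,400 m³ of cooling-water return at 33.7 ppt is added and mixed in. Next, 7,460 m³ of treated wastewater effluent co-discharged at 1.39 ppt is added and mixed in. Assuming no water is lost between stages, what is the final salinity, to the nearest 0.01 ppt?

Mass of salt is conserved:
Initial salt = 45,100×34.09 = 1,537,459
After stage 1: salt = 1,537,459 + 37,200×77.56 = 4,422,691; volume = 82,300 m³; S = 53.739 ppt
After stage 2: salt = 4,422,691 + 17,400×33.7 = 5,009,071; volume = 99,700 m³; S = 50.241 ppt
After stage 3: salt = 5,009,071 + 7,460×1.39 = 5,019,440.4; volume = 107,160 m³
S = 5,019,440.4 / 107,160 = 46.8406 ppt

46.84 ppt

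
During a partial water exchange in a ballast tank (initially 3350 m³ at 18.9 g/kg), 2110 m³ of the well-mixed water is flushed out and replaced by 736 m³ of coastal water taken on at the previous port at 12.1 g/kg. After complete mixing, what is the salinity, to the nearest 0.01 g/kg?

16.37 g/kg

Remaining after removal: 1,240 m³ at 18.9 g/kg (salt = 23,436)
After addition: salt = 23,436 + 736×12.1 = 32,341.6; volume = 1,976 m³
S = 32,341.6 / 1,976 = 16.3672 g/kg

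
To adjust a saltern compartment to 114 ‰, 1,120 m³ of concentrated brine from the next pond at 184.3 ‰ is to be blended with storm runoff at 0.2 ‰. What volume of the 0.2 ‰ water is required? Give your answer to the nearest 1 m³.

692 m³

Salt balance: 1,120×184.3 + V×0.2 = (1,120+V)×114
206,416 + 0.2V = 127,680 + 114V
78,736 = 113.8V
V = 691.88 m³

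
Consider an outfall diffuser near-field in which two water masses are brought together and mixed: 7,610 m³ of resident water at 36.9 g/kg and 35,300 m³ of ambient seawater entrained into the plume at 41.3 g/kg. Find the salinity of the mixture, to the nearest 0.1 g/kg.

40.5 g/kg

Conserving salt mass:
salt = 7,610×36.9 + 35,300×41.3 = 280,809 + 1,457,890 = 1,738,699
volume = 7,610 + 35,300 = 42,910 m³
S = 1,738,699 / 42,910 = 40.52 g/kg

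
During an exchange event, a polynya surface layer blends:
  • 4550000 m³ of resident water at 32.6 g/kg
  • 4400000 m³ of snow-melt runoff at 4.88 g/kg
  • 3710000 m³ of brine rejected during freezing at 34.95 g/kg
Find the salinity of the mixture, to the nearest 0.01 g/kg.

23.65 g/kg

By conservation of dissolved salt,
salt = 4,550,000×32.6 + 4,400,000×4.88 + 3,710,000×34.95 = 148,330,000 + 21,472,000 + 129,664,500 = 299,466,500
volume = 4,550,000 + 4,400,000 + 3,710,000 = 12,660,000 m³
S = 299,466,500 / 12,660,000 = 23.6545 g/kg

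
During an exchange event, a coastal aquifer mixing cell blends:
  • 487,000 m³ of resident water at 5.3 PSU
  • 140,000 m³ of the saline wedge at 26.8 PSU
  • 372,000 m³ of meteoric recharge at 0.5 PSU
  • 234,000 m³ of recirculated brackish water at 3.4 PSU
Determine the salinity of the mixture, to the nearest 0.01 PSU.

5.93 PSU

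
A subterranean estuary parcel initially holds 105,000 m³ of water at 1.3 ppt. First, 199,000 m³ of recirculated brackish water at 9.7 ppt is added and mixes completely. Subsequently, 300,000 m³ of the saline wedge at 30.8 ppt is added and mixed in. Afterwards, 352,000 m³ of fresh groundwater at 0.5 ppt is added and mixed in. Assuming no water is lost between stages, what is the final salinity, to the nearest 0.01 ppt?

Conserving salt mass:
Initial salt = 105,000×1.3 = 136,500
After stage 1: salt = 136,500 + 199,000×9.7 = 2,066,800; volume = 304,000 m³; S = 6.799 ppt
After stage 2: salt = 2,066,800 + 300,000×30.8 = 11,306,800; volume = 604,000 m³; S = 18.72 ppt
After stage 3: salt = 11,306,800 + 352,000×0.5 = 11,482,800; volume = 956,000 m³
S = 11,482,800 / 956,000 = 12.0113 ppt

12.01 ppt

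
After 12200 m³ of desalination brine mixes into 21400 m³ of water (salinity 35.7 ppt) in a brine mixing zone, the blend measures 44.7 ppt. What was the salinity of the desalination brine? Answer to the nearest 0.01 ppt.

60.49 ppt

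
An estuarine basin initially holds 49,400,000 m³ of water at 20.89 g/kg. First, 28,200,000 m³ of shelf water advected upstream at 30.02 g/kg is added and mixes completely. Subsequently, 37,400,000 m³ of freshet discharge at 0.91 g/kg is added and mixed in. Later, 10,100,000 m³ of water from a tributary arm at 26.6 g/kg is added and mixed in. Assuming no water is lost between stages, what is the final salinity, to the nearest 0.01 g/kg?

17.44 g/kg

Salt balance:
Initial salt = 49,400,000×20.89 = 1,031,966,000
After stage 1: salt = 1,031,966,000 + 28,200,000×30.02 = 1,878,530,000; volume = 77,600,000 m³; S = 24.208 g/kg
After stage 2: salt = 1,878,530,000 + 37,400,000×0.91 = 1,912,564,000; volume = 115,000,000 m³; S = 16.631 g/kg
After stage 3: salt = 1,912,564,000 + 10,100,000×26.6 = 2,181,224,000; volume = 125,100,000 m³
S = 2,181,224,000 / 125,100,000 = 17.4358 g/kg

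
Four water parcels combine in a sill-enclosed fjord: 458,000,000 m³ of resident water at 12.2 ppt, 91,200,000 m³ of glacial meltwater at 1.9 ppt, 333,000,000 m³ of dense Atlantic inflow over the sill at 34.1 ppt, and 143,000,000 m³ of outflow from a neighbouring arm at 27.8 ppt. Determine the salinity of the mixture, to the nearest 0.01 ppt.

20.57 ppt

Total salt / total volume:
salt = 458,000,000×12.2 + 91,200,000×1.9 + 333,000,000×34.1 + 143,000,000×27.8 = 5,587,600,000 + 173,280,000 + 11,355,300,000 + 3,975,400,000 = 21,091,580,000
volume = 458,000,000 + 91,200,000 + 333,000,000 + 143,000,000 = 1,025,200,000 m³
S = 21,091,580,000 / 1,025,200,000 = 20.5731 ppt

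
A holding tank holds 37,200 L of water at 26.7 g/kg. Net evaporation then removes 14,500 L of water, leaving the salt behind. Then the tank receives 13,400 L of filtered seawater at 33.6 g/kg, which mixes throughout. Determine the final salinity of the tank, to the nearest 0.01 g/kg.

After evaporation: salt = 37,200×26.7 = 993,240; volume = 37,200 − 14,500 = 22,700 L
After mixing: salt = 993,240 + 13,400×33.6 = 1,443,480; volume = 22,700 + 13,400 = 36,100 L
S = 1,443,480 / 36,100 = 39.9856 g/kg

39.99 g/kg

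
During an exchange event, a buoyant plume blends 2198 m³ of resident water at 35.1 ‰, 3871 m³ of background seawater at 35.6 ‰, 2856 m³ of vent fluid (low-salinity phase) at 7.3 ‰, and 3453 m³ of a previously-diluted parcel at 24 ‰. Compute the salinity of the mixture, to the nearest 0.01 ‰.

25.75 ‰

Conserving salt mass:
salt = 2,198×35.1 + 3,871×35.6 + 2,856×7.3 + 3,453×24 = 77,149.8 + 137,807.6 + 20,848.8 + 82,872 = 318,678.2
volume = 2,198 + 3,871 + 2,856 + 3,453 = 12,378 m³
S = 318,678.2 / 12,378 = 25.7455 ‰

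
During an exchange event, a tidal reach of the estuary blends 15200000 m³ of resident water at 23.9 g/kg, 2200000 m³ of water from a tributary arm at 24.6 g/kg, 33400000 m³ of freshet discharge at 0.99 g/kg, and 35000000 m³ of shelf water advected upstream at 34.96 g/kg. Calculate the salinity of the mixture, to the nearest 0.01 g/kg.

19.51 g/kg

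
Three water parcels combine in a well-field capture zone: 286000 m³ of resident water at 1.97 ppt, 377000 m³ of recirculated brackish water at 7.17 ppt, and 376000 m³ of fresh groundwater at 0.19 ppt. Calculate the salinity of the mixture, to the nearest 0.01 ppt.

3.21 ppt

Total salt / total volume:
salt = 286,000×1.97 + 377,000×7.17 + 376,000×0.19 = 563,420 + 2,703,090 + 71,440 = 3,337,950
volume = 286,000 + 377,000 + 376,000 = 1,039,000 m³
S = 3,337,950 / 1,039,000 = 3.2127 ppt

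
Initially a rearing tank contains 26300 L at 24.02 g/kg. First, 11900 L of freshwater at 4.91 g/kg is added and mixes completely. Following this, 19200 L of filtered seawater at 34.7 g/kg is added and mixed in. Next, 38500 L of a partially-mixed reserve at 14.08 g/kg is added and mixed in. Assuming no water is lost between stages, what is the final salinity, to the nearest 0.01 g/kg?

19.80 g/kg

Mass of salt is conserved:
Initial salt = 26,300×24.02 = 631,726
After stage 1: salt = 631,726 + 11,900×4.91 = 690,155; volume = 38,200 L; S = 18.067 g/kg
After stage 2: salt = 690,155 + 19,200×34.7 = 1,356,395; volume = 57,400 L; S = 23.631 g/kg
After stage 3: salt = 1,356,395 + 38,500×14.08 = 1,898,475; volume = 95,900 L
S = 1,898,475 / 95,900 = 19.7964 g/kg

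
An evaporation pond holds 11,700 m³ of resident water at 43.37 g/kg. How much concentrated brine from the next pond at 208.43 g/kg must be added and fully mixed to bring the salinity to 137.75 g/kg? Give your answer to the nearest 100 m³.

Salt balance: 11,700×43.37 + V×208.43 = (11,700+V)×137.75
507,429 + 208.43V = 1,611,675 + 137.75V
1,104,246 = 70.68V
V = 15,623.17 m³

15600 m³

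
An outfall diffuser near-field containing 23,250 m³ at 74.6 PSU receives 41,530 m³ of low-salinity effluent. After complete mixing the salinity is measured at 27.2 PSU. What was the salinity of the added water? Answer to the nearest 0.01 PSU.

Salt balance: 23,250×74.6 + 41,530×S = 64,780×27.2
1,734,450 + 41,530·S = 1,762,016
S = (1,762,016 − 1,734,450) / 41,530 = 0.6638 PSU

0.66 PSU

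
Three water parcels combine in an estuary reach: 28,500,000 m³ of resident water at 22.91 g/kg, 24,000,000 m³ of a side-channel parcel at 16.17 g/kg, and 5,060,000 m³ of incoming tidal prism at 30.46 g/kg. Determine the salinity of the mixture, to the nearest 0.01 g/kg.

20.76 g/kg

Conserving salt mass:
salt = 28,500,000×22.91 + 24,000,000×16.17 + 5,060,000×30.46 = 652,935,000 + 388,080,000 + 154,127,600 = 1,195,142,600
volume = 28,500,000 + 24,000,000 + 5,060,000 = 57,560,000 m³
S = 1,195,142,600 / 57,560,000 = 20.7634 g/kg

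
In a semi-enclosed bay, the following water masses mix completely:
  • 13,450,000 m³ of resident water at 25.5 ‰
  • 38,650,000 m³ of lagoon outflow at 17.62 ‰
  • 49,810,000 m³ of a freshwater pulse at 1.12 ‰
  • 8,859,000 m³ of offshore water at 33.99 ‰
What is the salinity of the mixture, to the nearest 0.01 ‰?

12.47 ‰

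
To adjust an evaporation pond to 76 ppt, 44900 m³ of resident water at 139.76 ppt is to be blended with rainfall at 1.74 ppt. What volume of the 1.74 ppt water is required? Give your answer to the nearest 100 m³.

38600 m³

Salt balance: 44,900×139.76 + V×1.74 = (44,900+V)×76
6,275,224 + 1.74V = 3,412,400 + 76V
2,862,824 = 74.26V
V = 38,551.36 m³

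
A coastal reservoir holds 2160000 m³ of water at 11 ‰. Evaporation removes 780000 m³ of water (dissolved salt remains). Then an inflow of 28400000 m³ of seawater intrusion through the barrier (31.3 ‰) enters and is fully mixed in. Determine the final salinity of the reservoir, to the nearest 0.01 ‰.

30.65 ‰

After evaporation: salt = 2,160,000×11 = 23,760,000; volume = 2,160,000 − 780,000 = 1,380,000 m³
After mixing: salt = 23,760,000 + 28,400,000×31.3 = 912,680,000; volume = 1,380,000 + 28,400,000 = 29,780,000 m³
S = 912,680,000 / 29,780,000 = 30.6474 ‰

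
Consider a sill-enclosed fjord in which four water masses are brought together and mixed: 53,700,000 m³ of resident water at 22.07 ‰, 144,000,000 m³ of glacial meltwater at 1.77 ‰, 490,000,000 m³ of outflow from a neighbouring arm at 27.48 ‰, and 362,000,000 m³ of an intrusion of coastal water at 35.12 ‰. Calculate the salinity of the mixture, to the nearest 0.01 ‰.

26.31 ‰

Weighted by volume,
salt = 53,700,000×22.07 + 144,000,000×1.77 + 490,000,000×27.48 + 362,000,000×35.12 = 1,185,159,000 + 254,880,000 + 13,465,200,000 + 12,713,440,000 = 27,618,679,000
volume = 53,700,000 + 144,000,000 + 490,000,000 + 362,000,000 = 1,049,700,000 m³
S = 27,618,679,000 / 1,049,700,000 = 26.311 ‰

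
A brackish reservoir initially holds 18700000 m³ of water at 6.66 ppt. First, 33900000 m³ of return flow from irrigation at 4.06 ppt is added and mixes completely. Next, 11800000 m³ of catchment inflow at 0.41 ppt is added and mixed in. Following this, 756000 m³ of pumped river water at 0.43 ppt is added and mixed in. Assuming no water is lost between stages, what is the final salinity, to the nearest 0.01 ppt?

Conserving salt mass:
Initial salt = 18,700,000×6.66 = 124,542,000
After stage 1: salt = 124,542,000 + 33,900,000×4.06 = 262,176,000; volume = 52,600,000 m³; S = 4.984 ppt
After stage 2: salt = 262,176,000 + 11,800,000×0.41 = 267,014,000; volume = 64,400,000 m³; S = 4.146 ppt
After stage 3: salt = 267,014,000 + 756,000×0.43 = 267,339,080; volume = 65,156,000 m³
S = 267,339,080 / 65,156,000 = 4.1031 ppt

4.10 ppt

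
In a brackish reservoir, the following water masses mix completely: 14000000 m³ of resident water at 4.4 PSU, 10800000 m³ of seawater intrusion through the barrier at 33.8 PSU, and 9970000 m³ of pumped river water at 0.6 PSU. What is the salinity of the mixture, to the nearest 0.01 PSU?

12.44 PSU

Conserving salt mass:
salt = 14,000,000×4.4 + 10,800,000×33.8 + 9,970,000×0.6 = 61,600,000 + 365,040,000 + 5,982,000 = 432,622,000
volume = 14,000,000 + 10,800,000 + 9,970,000 = 34,770,000 m³
S = 432,622,000 / 34,770,000 = 12.4424 PSU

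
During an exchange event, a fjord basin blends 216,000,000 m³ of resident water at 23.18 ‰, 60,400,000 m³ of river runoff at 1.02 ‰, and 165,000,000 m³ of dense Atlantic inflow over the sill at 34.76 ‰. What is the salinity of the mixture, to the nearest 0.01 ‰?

Total salt / total volume:
salt = 216,000,000×23.18 + 60,400,000×1.02 + 165,000,000×34.76 = 5,006,880,000 + 61,608,000 + 5,735,400,000 = 10,803,888,000
volume = 216,000,000 + 60,400,000 + 165,000,000 = 441,400,000 m³
S = 10,803,888,000 / 441,400,000 = 24.4764 ‰

24.48 ‰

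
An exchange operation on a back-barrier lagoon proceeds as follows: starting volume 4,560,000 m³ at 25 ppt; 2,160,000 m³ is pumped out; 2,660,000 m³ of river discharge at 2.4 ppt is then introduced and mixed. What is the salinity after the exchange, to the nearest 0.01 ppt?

Remaining after removal: 2,400,000 m³ at 25 ppt (salt = 60,000,000)
After addition: salt = 60,000,000 + 2,660,000×2.4 = 66,384,000; volume = 5,060,000 m³
S = 66,384,000 / 5,060,000 = 13.1194 ppt

13.12 ppt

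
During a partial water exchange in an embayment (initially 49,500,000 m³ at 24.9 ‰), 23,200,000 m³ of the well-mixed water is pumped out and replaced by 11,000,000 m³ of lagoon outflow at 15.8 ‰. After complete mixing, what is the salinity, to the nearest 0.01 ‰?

Remaining after removal: 26,300,000 m³ at 24.9 ‰ (salt = 654,870,000)
After addition: salt = 654,870,000 + 11,000,000×15.8 = 828,670,000; volume = 37,300,000 m³
S = 828,670,000 / 37,300,000 = 22.2164 ‰

22.22 ‰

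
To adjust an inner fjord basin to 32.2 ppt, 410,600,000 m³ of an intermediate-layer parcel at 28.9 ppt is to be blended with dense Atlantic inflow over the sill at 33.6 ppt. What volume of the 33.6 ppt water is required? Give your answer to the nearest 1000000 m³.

Salt balance: 410,600,000×28.9 + V×33.6 = (410,600,000+V)×32.2
11,866,340,000 + 33.6V = 13,221,320,000 + 32.2V
1,354,980,000 = 1.4V
V = 967,842,857.14 m³

968000000 m³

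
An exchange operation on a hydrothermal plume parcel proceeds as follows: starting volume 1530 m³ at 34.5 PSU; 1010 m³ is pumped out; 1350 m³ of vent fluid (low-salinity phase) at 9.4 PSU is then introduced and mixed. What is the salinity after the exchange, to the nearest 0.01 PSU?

16.38 PSU

Remaining after removal: 520 m³ at 34.5 PSU (salt = 17,940)
After addition: salt = 17,940 + 1,350×9.4 = 30,630; volume = 1,870 m³
S = 30,630 / 1,870 = 16.3797 PSU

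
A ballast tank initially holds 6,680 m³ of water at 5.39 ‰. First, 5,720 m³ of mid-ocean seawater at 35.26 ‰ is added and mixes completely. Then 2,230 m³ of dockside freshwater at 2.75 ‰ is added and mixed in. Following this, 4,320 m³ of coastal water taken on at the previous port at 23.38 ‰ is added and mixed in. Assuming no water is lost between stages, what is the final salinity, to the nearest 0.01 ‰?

18.20 ‰

Salt balance:
Initial salt = 6,680×5.39 = 36,005.2
After stage 1: salt = 36,005.2 + 5,720×35.26 = 237,692.4; volume = 12,400 m³; S = 19.169 ‰
After stage 2: salt = 237,692.4 + 2,230×2.75 = 243,824.9; volume = 14,630 m³; S = 16.666 ‰
After stage 3: salt = 243,824.9 + 4,320×23.38 = 344,826.5; volume = 18,950 m³
S = 344,826.5 / 18,950 = 18.1966 ‰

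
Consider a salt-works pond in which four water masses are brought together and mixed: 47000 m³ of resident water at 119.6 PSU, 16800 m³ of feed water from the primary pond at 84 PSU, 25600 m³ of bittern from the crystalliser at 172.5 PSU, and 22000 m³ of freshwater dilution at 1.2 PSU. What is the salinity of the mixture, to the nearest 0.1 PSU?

103.0 PSU

Mass of salt is conserved:
salt = 47,000×119.6 + 16,800×84 + 25,600×172.5 + 22,000×1.2 = 5,621,200 + 1,411,200 + 4,416,000 + 26,400 = 11,474,800
volume = 47,000 + 16,800 + 25,600 + 22,000 = 111,400 m³
S = 11,474,800 / 111,400 = 103.005 PSU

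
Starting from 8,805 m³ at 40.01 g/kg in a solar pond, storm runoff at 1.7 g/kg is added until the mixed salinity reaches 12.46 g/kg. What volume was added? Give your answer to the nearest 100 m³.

22500 m³

Salt balance: 8,805×40.01 + V×1.7 = (8,805+V)×12.46
352,288.05 + 1.7V = 109,710.3 + 12.46V
242,577.75 = 10.76V
V = 22,544.4 m³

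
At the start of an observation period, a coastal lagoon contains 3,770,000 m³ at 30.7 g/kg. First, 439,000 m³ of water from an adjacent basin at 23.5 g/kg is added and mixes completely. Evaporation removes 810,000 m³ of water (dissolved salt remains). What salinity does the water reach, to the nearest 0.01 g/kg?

37.09 g/kg

After mixing: salt = 3,770,000×30.7 + 439,000×23.5 = 126,055,500; volume = 4,209,000 m³
After evaporation: salt unchanged = 126,055,500; volume = 4,209,000 − 810,000 = 3,399,000 m³
S = 126,055,500 / 3,399,000 = 37.0861 g/kg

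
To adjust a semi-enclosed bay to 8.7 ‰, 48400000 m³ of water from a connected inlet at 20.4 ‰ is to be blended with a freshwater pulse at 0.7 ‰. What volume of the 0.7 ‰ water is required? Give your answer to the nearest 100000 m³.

70800000 m³

Salt balance: 48,400,000×20.4 + V×0.7 = (48,400,000+V)×8.7
987,360,000 + 0.7V = 421,080,000 + 8.7V
566,280,000 = 8V
V = 70,785,000 m³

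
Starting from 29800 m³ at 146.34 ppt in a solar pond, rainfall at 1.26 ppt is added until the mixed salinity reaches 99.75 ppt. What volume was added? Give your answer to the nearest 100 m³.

Salt balance: 29,800×146.34 + V×1.26 = (29,800+V)×99.75
4,360,932 + 1.26V = 2,972,550 + 99.75V
1,388,382 = 98.49V
V = 14,096.68 m³

14100 m³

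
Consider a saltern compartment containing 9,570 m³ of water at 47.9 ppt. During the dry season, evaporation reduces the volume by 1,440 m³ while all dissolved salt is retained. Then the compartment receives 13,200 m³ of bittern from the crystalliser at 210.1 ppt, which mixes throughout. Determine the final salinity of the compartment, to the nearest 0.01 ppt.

After evaporation: salt = 9,570×47.9 = 458,403; volume = 9,570 − 1,440 = 8,130 m³
After mixing: salt = 458,403 + 13,200×210.1 = 3,231,723; volume = 8,130 + 13,200 = 21,330 m³
S = 3,231,723 / 21,330 = 151.5107 ppt

151.51 ppt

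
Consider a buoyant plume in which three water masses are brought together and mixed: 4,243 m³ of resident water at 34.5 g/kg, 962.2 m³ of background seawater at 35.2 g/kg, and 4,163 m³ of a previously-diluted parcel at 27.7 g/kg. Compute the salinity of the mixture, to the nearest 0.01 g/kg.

31.55 g/kg

Weighted by volume,
salt = 4,243×34.5 + 962.2×35.2 + 4,163×27.7 = 146,383.5 + 33,869.44 + 115,315.1 = 295,568.04
volume = 4,243 + 962.2 + 4,163 = 9,368.2 m³
S = 295,568.04 / 9,368.2 = 31.5501 g/kg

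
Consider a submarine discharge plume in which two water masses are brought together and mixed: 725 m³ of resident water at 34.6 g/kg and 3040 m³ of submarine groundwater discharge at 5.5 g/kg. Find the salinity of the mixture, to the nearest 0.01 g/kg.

11.10 g/kg

Weighted by volume,
salt = 725×34.6 + 3,040×5.5 = 25,085 + 16,720 = 41,805
volume = 725 + 3,040 = 3,765 m³
S = 41,805 / 3,765 = 11.1036 g/kg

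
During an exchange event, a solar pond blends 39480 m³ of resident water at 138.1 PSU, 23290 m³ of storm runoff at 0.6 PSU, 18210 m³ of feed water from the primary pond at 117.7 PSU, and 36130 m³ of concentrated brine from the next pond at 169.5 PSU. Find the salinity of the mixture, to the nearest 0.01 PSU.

Salt balance:
salt = 39,480×138.1 + 23,290×0.6 + 18,210×117.7 + 36,130×169.5 = 5,452,188 + 13,974 + 2,143,317 + 6,124,035 = 13,733,514
volume = 39,480 + 23,290 + 18,210 + 36,130 = 117,110 m³
S = 13,733,514 / 117,110 = 117.2702 PSU

117.27 PSU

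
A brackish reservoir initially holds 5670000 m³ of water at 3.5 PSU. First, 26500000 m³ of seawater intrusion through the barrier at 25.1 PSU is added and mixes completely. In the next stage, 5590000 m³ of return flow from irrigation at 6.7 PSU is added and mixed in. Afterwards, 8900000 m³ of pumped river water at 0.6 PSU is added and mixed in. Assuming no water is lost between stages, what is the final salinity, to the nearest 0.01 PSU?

15.60 PSU

By conservation of dissolved salt,
Initial salt = 5,670,000×3.5 = 19,845,000
After stage 1: salt = 19,845,000 + 26,500,000×25.1 = 684,995,000; volume = 32,170,000 m³; S = 21.293 PSU
After stage 2: salt = 684,995,000 + 5,590,000×6.7 = 722,448,000; volume = 37,760,000 m³; S = 19.133 PSU
After stage 3: salt = 722,448,000 + 8,900,000×0.6 = 727,788,000; volume = 46,660,000 m³
S = 727,788,000 / 46,660,000 = 15.5977 PSU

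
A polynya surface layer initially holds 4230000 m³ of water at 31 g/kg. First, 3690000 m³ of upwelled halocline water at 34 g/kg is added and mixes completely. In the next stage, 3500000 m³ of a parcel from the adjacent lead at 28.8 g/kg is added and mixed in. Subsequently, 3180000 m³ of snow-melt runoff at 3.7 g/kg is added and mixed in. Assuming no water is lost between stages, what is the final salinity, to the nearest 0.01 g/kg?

Salt balance:
Initial salt = 4,230,000×31 = 131,130,000
After stage 1: salt = 131,130,000 + 3,690,000×34 = 256,590,000; volume = 7,920,000 m³; S = 32.398 g/kg
After stage 2: salt = 256,590,000 + 3,500,000×28.8 = 357,390,000; volume = 11,420,000 m³; S = 31.295 g/kg
After stage 3: salt = 357,390,000 + 3,180,000×3.7 = 369,156,000; volume = 14,600,000 m³
S = 369,156,000 / 14,600,000 = 25.2847 g/kg

25.28 g/kg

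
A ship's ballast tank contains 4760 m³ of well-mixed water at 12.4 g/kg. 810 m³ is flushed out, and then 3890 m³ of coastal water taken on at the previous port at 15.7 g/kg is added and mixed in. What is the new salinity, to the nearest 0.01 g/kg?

Remaining after removal: 3,950 m³ at 12.4 g/kg (salt = 48,980)
After addition: salt = 48,980 + 3,890×15.7 = 110,053; volume = 7,840 m³
S = 110,053 / 7,840 = 14.0374 g/kg

14.04 g/kg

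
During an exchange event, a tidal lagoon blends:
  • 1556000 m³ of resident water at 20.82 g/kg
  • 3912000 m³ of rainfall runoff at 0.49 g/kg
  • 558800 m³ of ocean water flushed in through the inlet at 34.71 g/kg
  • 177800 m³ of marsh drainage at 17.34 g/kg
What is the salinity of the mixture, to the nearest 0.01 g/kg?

By conservation of dissolved salt,
salt = 1,556,000×20.82 + 3,912,000×0.49 + 558,800×34.71 + 177,800×17.34 = 32,395,920 + 1,916,880 + 19,395,948 + 3,083,052 = 56,791,800
volume = 1,556,000 + 3,912,000 + 558,800 + 177,800 = 6,204,600 m³
S = 56,791,800 / 6,204,600 = 9.1532 g/kg

9.15 g/kg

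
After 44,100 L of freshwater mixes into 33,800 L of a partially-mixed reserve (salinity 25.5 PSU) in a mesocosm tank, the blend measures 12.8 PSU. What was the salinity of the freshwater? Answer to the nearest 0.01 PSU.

Salt balance: 33,800×25.5 + 44,100×S = 77,900×12.8
861,900 + 44,100·S = 997,120
S = (997,120 − 861,900) / 44,100 = 3.0662 PSU

3.07 PSU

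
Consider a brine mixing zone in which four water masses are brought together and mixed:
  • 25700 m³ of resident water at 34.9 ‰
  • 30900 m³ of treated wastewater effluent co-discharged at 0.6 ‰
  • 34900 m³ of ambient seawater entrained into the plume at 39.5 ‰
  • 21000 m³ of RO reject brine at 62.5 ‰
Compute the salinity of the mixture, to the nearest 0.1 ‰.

32.1 ‰

Total salt / total volume:
salt = 25,700×34.9 + 30,900×0.6 + 34,900×39.5 + 21,000×62.5 = 896,930 + 18,540 + 1,378,550 + 1,312,500 = 3,606,520
volume = 25,700 + 30,900 + 34,900 + 21,000 = 112,500 m³
S = 3,606,520 / 112,500 = 32.058 ‰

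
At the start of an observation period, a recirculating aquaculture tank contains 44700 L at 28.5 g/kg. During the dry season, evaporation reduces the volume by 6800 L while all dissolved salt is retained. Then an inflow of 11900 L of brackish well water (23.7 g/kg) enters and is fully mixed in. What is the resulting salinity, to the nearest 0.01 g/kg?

31.24 g/kg

After evaporation: salt = 44,700×28.5 = 1,273,950; volume = 44,700 − 6,800 = 37,900 L
After mixing: salt = 1,273,950 + 11,900×23.7 = 1,555,980; volume = 37,900 + 11,900 = 49,800 L
S = 1,555,980 / 49,800 = 31.2446 g/kg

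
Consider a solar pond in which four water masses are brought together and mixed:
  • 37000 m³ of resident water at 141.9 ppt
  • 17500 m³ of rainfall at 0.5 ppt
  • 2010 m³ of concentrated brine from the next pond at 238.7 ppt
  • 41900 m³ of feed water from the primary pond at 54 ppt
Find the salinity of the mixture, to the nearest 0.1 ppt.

Mass of salt is conserved:
salt = 37,000×141.9 + 17,500×0.5 + 2,010×238.7 + 41,900×54 = 5,250,300 + 8,750 + 479,787 + 2,262,600 = 8,001,437
volume = 37,000 + 17,500 + 2,010 + 41,900 = 98,410 m³
S = 8,001,437 / 98,410 = 81.307 ppt

81.3 ppt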